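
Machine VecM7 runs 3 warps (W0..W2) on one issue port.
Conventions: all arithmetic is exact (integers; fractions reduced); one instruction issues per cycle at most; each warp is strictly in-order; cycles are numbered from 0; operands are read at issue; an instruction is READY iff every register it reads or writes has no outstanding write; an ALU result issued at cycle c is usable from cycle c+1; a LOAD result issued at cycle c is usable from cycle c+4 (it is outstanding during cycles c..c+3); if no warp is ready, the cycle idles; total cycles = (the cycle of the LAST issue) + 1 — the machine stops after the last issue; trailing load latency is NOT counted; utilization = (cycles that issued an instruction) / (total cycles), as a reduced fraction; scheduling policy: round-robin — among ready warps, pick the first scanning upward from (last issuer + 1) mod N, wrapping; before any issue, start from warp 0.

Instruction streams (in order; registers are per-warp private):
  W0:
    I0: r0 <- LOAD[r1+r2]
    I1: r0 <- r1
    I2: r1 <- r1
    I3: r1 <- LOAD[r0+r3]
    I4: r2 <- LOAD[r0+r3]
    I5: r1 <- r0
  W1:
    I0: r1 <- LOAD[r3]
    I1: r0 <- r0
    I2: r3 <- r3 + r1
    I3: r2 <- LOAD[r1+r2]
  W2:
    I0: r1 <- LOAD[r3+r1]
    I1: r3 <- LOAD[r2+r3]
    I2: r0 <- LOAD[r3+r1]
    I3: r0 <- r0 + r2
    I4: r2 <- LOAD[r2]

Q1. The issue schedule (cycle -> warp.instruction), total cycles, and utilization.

cycle 0: W0.I0
cycle 1: W1.I0
cycle 2: W2.I0
cycle 3: W1.I1
cycle 4: W2.I1
cycle 5: W0.I1
cycle 6: W1.I2
cycle 7: W0.I2
cycle 8: W1.I3
cycle 9: W2.I2
cycle 10: W0.I3
cycle 11: W0.I4
cycle 12: idle
cycle 13: W2.I3
cycle 14: W0.I5
cycle 15: W2.I4

Answer: 16 cycles, utilization 15/16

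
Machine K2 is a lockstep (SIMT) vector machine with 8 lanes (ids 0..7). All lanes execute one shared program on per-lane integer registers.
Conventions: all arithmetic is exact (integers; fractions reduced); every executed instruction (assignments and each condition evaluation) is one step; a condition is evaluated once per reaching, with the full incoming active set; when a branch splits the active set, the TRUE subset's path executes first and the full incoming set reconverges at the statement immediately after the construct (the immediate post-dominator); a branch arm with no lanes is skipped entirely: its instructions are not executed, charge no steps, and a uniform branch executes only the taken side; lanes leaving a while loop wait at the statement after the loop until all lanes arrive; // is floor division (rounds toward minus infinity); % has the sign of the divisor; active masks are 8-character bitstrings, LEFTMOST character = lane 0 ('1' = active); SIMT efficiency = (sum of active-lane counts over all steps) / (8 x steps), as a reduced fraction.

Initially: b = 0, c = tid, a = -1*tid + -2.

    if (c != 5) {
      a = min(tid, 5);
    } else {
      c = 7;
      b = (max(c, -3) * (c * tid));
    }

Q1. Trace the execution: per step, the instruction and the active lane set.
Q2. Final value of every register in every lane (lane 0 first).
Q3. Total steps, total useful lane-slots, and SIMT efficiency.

step 0: eval (c != 5)                11111111
step 1: a <- min(tid, 5)             11111011
step 2: c <- 7                       00000100
step 3: b <- (max(c, -3) * (c * tid)) 00000100

Answer: 4 steps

b: 0,0,0,0,0,245,0,0
c: 0,1,2,3,4,7,6,7
a: 0,1,2,3,4,-7,5,5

steps = 4; useful = 17; efficiency = 17/32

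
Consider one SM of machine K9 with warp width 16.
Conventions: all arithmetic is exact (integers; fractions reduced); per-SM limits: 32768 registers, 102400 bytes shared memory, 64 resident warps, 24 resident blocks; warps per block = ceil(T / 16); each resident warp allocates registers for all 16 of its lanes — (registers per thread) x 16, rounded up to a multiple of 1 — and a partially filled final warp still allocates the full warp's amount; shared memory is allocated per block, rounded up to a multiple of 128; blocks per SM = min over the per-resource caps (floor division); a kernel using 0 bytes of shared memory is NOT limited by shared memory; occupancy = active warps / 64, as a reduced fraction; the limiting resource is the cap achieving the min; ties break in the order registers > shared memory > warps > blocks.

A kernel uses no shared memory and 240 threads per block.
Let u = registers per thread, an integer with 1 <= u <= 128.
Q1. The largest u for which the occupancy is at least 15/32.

Answer: u = 68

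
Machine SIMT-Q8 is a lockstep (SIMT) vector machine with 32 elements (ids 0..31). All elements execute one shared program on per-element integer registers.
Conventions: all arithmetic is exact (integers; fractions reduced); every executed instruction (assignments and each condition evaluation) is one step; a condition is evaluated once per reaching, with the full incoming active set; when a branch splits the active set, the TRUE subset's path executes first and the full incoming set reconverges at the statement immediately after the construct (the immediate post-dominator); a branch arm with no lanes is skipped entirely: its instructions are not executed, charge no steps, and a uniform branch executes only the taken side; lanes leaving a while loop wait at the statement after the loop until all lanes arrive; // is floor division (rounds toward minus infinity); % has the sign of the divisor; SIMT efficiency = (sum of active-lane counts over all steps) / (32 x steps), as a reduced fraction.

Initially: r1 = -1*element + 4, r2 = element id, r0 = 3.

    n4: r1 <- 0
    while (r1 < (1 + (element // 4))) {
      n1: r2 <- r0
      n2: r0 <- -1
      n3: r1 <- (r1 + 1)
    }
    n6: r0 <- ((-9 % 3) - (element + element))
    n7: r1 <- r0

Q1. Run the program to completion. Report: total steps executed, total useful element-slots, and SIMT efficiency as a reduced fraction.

Answer: 36 steps, 704 useful, 11/18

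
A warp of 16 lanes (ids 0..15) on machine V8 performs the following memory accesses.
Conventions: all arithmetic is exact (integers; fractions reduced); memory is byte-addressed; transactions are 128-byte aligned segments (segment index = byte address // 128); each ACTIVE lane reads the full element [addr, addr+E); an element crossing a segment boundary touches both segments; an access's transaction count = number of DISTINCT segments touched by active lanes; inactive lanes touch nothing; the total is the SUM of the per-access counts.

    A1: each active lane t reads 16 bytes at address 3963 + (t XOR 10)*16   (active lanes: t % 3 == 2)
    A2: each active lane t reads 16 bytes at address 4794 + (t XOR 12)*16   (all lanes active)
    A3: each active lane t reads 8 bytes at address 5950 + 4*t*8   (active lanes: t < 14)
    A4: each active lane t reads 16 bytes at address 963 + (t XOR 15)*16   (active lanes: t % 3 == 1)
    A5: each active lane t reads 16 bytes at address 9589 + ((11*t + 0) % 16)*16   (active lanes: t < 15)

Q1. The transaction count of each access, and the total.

A1: 2 transactions
A2: 3 transactions
A3: 4 transactions
A4: 3 transactions
A5: 3 transactions

Answer: 2,3,4,3,3; total 15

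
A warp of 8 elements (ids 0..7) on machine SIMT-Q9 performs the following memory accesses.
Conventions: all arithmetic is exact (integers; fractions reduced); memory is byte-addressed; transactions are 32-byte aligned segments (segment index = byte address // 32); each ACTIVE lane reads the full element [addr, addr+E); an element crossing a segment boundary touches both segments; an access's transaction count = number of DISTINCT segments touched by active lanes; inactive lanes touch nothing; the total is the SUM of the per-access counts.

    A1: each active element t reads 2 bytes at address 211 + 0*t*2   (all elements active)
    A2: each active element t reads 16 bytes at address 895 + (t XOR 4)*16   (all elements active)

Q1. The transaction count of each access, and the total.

A1: 1 transaction
A2: 5 transactions

Answer: 1,5; total 6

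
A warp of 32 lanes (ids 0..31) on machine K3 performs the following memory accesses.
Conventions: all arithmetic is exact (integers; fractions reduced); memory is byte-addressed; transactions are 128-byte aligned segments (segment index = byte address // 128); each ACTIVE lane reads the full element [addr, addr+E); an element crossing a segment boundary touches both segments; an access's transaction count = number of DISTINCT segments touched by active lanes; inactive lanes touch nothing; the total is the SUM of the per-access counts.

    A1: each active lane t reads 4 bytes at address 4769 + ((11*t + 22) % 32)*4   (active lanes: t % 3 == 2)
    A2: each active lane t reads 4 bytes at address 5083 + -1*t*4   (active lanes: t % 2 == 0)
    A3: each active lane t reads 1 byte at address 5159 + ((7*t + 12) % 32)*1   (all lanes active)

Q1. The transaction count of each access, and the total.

A1: 1 transaction
A2: 2 transactions
A3: 1 transaction

Answer: 1,2,1; total 4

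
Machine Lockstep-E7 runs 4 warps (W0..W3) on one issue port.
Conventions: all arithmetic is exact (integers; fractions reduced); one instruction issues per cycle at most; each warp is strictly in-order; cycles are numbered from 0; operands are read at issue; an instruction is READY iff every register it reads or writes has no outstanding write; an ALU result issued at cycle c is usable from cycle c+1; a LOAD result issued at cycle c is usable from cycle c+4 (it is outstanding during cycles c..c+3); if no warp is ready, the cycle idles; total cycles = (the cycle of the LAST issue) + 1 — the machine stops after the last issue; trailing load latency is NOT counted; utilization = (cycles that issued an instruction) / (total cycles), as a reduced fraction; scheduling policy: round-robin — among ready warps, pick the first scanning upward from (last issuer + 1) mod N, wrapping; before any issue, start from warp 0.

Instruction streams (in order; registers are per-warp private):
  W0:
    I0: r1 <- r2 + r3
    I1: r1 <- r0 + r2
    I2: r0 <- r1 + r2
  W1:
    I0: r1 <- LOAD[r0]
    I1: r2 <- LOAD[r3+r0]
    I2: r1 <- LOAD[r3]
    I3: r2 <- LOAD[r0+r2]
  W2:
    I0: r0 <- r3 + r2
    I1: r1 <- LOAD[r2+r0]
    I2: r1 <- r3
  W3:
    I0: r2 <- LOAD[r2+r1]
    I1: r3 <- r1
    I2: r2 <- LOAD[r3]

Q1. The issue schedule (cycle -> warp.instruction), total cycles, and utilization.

cycle 0: W0.I0
cycle 1: W1.I0
cycle 2: W2.I0
cycle 3: W3.I0
cycle 4: W0.I1
cycle 5: W1.I1
cycle 6: W2.I1
cycle 7: W3.I1
cycle 8: W0.I2
cycle 9: W1.I2
cycle 10: W2.I2
cycle 11: W3.I2
cycle 12: W1.I3

Answer: 13 cycles, utilization 1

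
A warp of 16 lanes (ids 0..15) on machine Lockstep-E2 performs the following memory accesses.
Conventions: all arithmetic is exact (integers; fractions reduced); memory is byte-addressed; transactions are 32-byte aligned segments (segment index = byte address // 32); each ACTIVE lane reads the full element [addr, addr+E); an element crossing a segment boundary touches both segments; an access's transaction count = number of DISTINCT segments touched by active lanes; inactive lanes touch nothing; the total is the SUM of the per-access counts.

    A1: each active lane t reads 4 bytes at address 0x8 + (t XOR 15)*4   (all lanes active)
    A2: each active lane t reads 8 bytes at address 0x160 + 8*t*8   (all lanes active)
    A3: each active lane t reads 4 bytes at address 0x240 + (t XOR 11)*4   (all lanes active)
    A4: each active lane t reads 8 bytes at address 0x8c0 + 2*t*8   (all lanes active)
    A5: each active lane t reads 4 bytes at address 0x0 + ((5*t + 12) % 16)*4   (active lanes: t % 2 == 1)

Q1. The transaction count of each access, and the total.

A1: 3 transactions
A2: 16 transactions
A3: 2 transactions
A4: 8 transactions
A5: 2 transactions

Answer: 3,16,2,8,2; total 31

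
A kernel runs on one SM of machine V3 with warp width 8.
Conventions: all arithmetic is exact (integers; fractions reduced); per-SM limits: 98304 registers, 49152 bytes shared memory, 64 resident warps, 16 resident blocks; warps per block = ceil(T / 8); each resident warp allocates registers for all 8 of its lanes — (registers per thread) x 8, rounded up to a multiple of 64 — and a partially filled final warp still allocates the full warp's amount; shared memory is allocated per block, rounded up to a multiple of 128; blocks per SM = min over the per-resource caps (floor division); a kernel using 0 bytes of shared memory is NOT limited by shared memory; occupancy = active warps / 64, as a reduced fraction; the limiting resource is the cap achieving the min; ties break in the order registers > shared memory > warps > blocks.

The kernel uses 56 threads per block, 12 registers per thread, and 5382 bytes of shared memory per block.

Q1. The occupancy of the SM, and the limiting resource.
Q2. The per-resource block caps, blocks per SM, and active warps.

Answer: occupancy 7/8, limited by shared memory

registers: 109 blocks
shared memory: 8 blocks
warps: 9 blocks
blocks: 16 blocks

Answer: 8 blocks, 56 active warps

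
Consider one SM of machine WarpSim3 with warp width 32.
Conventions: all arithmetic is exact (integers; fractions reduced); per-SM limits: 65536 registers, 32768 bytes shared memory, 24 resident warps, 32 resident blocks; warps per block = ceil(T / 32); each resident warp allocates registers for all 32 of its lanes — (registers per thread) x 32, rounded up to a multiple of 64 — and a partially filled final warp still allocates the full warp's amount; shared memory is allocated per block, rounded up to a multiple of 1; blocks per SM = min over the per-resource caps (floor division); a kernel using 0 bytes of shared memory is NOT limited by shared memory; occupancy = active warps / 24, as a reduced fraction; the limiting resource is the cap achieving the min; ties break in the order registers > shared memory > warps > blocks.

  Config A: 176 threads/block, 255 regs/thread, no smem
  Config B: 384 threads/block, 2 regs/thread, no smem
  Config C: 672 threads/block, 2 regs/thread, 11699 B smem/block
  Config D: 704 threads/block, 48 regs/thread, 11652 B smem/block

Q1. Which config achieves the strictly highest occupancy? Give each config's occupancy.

occupancies: A 1/4, B 1, C 7/8, D 11/12

Answer: B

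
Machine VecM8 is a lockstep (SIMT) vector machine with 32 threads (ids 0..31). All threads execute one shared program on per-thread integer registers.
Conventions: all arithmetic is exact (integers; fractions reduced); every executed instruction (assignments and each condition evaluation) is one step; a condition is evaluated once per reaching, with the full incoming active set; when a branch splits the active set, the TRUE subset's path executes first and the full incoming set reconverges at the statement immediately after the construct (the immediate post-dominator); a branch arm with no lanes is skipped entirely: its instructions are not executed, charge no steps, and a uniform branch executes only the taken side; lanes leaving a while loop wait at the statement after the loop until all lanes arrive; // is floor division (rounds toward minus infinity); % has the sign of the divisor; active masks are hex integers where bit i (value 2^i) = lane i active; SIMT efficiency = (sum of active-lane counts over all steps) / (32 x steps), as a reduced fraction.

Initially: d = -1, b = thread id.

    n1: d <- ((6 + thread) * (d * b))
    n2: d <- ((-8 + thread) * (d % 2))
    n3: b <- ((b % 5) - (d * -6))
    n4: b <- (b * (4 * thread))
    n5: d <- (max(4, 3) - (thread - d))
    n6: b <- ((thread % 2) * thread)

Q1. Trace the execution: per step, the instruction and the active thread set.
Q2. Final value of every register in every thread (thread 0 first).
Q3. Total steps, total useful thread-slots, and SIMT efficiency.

step 0: d <- ((6 + thread) * (d * b)) 0xffffffff
step 1: d <- ((-8 + thread) * (d % 2)) 0xffffffff
step 2: b <- ((b % 5) - (d * -6))    0xffffffff
step 3: b <- (b * (4 * thread))      0xffffffff
step 4: d <- (max(4, 3) - (thread - d)) 0xffffffff
step 5: b <- ((thread % 2) * thread) 0xffffffff

Answer: 6 steps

d: 4,-4,2,-4,0,-4,-2,-4,-4,-4,-6,-4,-8,-4,-10,-4,-12,-4,-14,-4,-16,-4,-18,-4,-20,-4,-22,-4,-24,-4,-26,-4
b: 0,1,0,3,0,5,0,7,0,9,0,11,0,13,0,15,0,17,0,19,0,21,0,23,0,25,0,27,0,29,0,31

steps = 6; useful = 192; efficiency = 192/192 = 1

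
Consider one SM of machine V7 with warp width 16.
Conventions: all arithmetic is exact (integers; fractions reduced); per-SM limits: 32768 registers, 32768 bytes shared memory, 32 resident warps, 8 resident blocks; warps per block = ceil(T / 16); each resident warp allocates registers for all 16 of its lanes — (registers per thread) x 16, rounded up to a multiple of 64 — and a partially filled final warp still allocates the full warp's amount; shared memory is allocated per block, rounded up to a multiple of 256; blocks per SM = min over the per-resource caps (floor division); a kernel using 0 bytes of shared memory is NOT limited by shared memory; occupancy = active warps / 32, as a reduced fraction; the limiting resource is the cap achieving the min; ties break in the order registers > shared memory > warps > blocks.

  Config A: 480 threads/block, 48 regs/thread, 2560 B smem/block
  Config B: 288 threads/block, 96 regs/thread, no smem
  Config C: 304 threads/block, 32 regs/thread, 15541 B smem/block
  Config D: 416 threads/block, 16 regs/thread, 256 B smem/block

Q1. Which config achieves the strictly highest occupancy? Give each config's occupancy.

occupancies: A 15/16, B 9/16, C 19/32, D 13/16

Answer: A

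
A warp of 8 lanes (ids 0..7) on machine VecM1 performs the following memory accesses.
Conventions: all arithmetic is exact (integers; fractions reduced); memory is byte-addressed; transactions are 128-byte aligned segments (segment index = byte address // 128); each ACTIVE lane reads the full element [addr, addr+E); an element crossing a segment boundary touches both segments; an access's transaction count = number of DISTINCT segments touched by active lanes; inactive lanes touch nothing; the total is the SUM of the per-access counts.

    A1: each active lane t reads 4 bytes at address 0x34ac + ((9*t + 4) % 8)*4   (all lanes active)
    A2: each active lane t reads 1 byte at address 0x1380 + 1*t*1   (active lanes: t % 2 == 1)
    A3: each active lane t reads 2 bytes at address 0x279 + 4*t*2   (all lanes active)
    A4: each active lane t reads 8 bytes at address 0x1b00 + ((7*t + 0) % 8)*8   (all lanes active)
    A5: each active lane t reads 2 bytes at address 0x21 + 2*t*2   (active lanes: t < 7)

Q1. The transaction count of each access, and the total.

A1: 1 transaction
A2: 1 transaction
A3: 2 transactions
A4: 1 transaction
A5: 1 transaction

Answer: 1,1,2,1,1; total 6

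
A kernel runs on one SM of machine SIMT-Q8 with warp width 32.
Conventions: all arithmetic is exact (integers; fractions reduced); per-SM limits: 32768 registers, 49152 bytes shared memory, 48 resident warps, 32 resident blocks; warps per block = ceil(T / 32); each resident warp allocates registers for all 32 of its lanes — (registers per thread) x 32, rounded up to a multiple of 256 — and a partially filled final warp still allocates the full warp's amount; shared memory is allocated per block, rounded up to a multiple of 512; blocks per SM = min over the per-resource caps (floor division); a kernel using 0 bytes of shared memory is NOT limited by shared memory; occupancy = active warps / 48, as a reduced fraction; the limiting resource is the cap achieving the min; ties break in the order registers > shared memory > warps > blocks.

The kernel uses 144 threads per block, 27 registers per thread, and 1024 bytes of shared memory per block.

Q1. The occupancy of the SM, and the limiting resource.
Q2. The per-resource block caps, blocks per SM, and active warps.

Answer: occupancy 5/8, limited by registers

registers: 6 blocks
shared memory: 48 blocks
warps: 9 blocks
blocks: 32 blocks

Answer: 6 blocks, 30 active warps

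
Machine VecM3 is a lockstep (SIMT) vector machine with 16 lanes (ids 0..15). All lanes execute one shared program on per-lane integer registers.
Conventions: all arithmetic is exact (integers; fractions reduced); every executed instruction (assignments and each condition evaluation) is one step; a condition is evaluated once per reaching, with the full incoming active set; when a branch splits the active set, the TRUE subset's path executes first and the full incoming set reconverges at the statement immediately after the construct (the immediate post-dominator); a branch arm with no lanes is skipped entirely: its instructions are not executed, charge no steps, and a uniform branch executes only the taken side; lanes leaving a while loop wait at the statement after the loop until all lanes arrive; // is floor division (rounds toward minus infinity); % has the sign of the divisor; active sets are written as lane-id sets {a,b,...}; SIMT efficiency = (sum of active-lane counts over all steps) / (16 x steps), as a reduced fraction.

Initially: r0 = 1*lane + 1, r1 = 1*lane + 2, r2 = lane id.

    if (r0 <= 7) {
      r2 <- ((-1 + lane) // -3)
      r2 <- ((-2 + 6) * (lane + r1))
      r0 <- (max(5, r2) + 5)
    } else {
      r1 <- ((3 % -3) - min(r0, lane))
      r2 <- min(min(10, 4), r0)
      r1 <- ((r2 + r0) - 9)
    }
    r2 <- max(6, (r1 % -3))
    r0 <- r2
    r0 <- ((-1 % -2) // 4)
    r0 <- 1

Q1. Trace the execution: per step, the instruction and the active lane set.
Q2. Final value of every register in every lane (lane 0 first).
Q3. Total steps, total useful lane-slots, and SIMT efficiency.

step 0: eval (r0 <= 7)               {0,1,2,3,4,5,6,7,8,9,10,11,12,13,14,15}
step 1: r2 <- ((-1 + lane) // -3)    {0,1,2,3,4,5,6}
step 2: r2 <- ((-2 + 6) * (lane + r1)) {0,1,2,3,4,5,6}
step 3: r0 <- (max(5, r2) + 5)       {0,1,2,3,4,5,6}
step 4: r1 <- ((3 % -3) - min(r0, lane)) {7,8,9,10,11,12,13,14,15}
step 5: r2 <- min(min(10, 4), r0)    {7,8,9,10,11,12,13,14,15}
step 6: r1 <- ((r2 + r0) - 9)        {7,8,9,10,11,12,13,14,15}
step 7: r2 <- max(6, (r1 % -3))      {0,1,2,3,4,5,6,7,8,9,10,11,12,13,14,15}
step 8: r0 <- r2                     {0,1,2,3,4,5,6,7,8,9,10,11,12,13,14,15}
step 9: r0 <- ((-1 % -2) // 4)       {0,1,2,3,4,5,6,7,8,9,10,11,12,13,14,15}
step 10: r0 <- 1                      {0,1,2,3,4,5,6,7,8,9,10,11,12,13,14,15}

Answer: 11 steps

r0: 1,1,1,1,1,1,1,1,1,1,1,1,1,1,1,1
r1: 2,3,4,5,6,7,8,3,4,5,6,7,8,9,10,11
r2: 6,6,6,6,6,6,6,6,6,6,6,6,6,6,6,6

steps = 11; useful = 128; efficiency = 128/176 = 8/11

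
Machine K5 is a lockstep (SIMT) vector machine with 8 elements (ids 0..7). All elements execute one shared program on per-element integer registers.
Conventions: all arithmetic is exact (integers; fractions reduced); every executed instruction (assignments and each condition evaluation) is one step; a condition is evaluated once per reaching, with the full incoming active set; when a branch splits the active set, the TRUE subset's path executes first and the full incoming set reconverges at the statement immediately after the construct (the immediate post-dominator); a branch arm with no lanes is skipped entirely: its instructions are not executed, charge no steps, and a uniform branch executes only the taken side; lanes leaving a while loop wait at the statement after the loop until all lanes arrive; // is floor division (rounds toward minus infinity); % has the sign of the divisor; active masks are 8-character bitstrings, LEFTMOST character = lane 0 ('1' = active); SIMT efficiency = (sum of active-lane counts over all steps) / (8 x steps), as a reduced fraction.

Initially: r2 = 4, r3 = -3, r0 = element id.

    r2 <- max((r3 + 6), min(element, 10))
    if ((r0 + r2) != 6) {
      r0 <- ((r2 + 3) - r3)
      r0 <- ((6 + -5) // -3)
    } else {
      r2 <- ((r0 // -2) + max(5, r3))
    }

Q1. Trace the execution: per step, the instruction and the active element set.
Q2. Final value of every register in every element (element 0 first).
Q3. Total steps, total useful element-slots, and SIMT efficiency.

step 0: r2 <- max((r3 + 6), min(element, 10)) 11111111
step 1: eval ((r0 + r2) != 6)        11111111
step 2: r0 <- ((r2 + 3) - r3)        11101111
step 3: r0 <- ((6 + -5) // -3)       11101111
step 4: r2 <- ((r0 // -2) + max(5, r3)) 00010000

Answer: 5 steps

r2: 3,3,3,3,4,5,6,7
r3: -3,-3,-3,-3,-3,-3,-3,-3
r0: -1,-1,-1,3,-1,-1,-1,-1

steps = 5; useful = 31; efficiency = 31/40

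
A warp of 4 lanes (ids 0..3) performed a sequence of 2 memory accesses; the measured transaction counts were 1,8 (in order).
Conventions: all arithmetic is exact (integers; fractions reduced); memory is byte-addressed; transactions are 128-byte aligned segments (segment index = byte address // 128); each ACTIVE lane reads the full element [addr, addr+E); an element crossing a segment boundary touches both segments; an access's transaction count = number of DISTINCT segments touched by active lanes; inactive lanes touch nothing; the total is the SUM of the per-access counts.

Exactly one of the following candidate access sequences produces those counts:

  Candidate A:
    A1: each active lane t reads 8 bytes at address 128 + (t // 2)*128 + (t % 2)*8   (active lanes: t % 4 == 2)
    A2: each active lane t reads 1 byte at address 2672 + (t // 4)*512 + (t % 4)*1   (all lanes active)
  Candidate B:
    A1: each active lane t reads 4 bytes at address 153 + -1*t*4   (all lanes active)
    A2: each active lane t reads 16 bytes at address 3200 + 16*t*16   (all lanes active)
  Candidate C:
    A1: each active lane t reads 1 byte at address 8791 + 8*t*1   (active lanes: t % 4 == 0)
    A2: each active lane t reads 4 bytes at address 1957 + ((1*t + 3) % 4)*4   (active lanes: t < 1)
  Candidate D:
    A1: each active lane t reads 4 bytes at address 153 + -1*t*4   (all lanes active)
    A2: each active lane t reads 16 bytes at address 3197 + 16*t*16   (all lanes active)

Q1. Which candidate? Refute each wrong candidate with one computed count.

A: A2 gives 1 transaction, not 8
B: A2 gives 4 transactions, not 8
C: A2 gives 1 transaction, not 8
D: all counts match (1,8)

Answer: D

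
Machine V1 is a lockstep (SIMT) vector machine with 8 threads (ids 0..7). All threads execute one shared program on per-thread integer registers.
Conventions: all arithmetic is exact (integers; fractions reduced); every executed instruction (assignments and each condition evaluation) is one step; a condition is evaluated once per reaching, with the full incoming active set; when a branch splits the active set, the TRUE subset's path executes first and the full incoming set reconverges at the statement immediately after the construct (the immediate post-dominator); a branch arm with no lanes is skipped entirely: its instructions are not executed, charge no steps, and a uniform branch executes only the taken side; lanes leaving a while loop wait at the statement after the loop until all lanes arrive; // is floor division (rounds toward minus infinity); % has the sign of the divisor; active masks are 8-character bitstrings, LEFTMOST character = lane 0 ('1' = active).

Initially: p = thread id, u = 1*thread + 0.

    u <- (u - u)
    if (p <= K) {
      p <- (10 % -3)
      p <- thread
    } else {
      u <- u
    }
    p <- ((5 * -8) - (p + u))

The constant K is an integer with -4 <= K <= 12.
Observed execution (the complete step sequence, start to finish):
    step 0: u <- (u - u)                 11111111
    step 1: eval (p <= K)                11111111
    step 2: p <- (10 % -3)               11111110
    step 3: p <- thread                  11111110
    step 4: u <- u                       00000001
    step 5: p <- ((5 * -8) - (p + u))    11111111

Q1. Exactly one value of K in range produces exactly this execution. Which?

Answer: K = 6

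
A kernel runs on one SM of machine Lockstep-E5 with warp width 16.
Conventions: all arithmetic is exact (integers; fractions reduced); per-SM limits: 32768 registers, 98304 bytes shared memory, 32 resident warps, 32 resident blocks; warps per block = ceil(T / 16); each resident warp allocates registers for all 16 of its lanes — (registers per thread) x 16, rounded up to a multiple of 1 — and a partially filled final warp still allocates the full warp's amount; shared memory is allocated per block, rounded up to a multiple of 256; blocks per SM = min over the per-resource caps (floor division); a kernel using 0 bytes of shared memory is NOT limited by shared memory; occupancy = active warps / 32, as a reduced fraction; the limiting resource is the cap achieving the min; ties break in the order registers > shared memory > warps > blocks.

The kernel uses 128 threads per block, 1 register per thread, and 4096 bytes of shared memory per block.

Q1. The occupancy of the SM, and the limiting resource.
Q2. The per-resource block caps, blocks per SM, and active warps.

Answer: occupancy 1, limited by warps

registers: 256 blocks
shared memory: 24 blocks
warps: 4 blocks
blocks: 32 blocks

Answer: 4 blocks, 32 active warps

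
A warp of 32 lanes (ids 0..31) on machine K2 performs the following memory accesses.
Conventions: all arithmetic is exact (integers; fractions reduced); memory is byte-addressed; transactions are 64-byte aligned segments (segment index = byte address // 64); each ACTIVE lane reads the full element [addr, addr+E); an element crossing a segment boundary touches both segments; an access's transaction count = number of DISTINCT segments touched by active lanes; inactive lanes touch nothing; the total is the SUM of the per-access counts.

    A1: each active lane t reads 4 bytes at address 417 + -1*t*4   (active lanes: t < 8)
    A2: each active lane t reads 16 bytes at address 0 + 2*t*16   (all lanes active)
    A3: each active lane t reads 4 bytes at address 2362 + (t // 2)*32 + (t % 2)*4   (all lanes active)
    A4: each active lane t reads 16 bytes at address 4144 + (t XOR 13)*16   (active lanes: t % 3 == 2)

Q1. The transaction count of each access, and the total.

A1: 1 transaction
A2: 16 transactions
A3: 9 transactions
A4: 5 transactions

Answer: 1,16,9,5; total 31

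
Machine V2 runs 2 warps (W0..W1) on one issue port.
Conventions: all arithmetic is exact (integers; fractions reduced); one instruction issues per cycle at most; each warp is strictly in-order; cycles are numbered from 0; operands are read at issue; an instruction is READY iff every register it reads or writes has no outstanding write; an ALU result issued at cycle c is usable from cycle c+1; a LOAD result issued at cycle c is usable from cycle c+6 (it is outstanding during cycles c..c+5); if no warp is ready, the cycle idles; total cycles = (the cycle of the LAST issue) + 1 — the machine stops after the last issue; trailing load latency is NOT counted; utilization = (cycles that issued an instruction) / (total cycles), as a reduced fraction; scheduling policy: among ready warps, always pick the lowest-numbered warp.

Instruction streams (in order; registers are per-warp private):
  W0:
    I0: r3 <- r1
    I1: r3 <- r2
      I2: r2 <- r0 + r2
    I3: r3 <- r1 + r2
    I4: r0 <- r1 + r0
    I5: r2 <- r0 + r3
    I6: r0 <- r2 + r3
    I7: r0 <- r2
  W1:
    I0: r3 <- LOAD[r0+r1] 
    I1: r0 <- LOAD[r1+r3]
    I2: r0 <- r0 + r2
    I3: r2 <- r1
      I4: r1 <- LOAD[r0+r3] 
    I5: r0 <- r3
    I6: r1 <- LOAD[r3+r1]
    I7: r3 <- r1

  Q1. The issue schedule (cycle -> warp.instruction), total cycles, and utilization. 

cycle 0: W0.I0
cycle 1: W0.I1
cycle 2: W0.I2
cycle 3: W0.I3
cycle 4: W0.I4
cycle 5: W0.I5
cycle 6: W0.I6
cycle 7: W0.I7
cycle 8: W1.I0
cycle 9: idle
cycle 10: idle
cycle 11: idle
cycle 12: idle
cycle 13: idle
cycle 14: W1.I1
cycle 15: idle
cycle 16: idle
cycle 17: idle
cycle 18: idle
cycle 19: idle
cycle 20: W1.I2
cycle 21: W1.I3
cycle 22: W1.I4
cycle 23: W1.I5
cycle 24: idle
cycle 25: idle
cycle 26: idle
cycle 27: idle
cycle 28: W1.I6
cycle 29: idle
cycle 30: idle
cycle 31: idle
cycle 32: idle
cycle 33: idle
cycle 34: W1.I7

Answer: 35 cycles, utilization 16/35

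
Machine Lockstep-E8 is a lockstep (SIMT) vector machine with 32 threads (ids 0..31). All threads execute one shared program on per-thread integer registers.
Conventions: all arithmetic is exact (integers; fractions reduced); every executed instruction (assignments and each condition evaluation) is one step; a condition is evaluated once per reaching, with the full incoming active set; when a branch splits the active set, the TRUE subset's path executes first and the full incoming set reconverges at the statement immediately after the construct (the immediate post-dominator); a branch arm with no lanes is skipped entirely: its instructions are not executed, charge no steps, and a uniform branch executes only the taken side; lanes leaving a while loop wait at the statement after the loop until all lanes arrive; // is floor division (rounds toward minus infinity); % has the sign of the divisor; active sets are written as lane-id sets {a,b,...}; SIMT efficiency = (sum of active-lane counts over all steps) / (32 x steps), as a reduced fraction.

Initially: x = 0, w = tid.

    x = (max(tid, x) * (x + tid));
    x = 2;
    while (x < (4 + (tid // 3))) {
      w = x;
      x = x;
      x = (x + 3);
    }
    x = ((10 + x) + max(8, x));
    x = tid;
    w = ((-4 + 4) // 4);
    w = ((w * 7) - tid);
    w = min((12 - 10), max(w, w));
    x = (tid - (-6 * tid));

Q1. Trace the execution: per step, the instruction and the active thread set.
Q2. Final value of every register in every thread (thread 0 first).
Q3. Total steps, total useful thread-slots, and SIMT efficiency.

step 0: x <- (max(tid, x) * (x + tid)) {0,1,2,3,4,5,6,7,8,9,10,11,12,13,14,15,16,17,18,19,20,21,22,23,24,25,26,27,28,29,30,31}
step 1: x <- 2                       {0,1,2,3,4,5,6,7,8,9,10,11,12,13,14,15,16,17,18,19,20,21,22,23,24,25,26,27,28,29,30,31}
step 2: eval (x < (4 + (tid // 3)))  {0,1,2,3,4,5,6,7,8,9,10,11,12,13,14,15,16,17,18,19,20,21,22,23,24,25,26,27,28,29,30,31}
step 3: w <- x                       {0,1,2,3,4,5,6,7,8,9,10,11,12,13,14,15,16,17,18,19,20,21,22,23,24,25,26,27,28,29,30,31}
step 4: x <- x                       {0,1,2,3,4,5,6,7,8,9,10,11,12,13,14,15,16,17,18,19,20,21,22,23,24,25,26,27,28,29,30,31}
step 5: x <- (x + 3)                 {0,1,2,3,4,5,6,7,8,9,10,11,12,13,14,15,16,17,18,19,20,21,22,23,24,25,26,27,28,29,30,31}
step 6: eval (x < (4 + (tid // 3)))  {0,1,2,3,4,5,6,7,8,9,10,11,12,13,14,15,16,17,18,19,20,21,22,23,24,25,26,27,28,29,30,31}
step 7: w <- x                       {6,7,8,9,10,11,12,13,14,15,16,17,18,19,20,21,22,23,24,25,26,27,28,29,30,31}
step 8: x <- x                       {6,7,8,9,10,11,12,13,14,15,16,17,18,19,20,21,22,23,24,25,26,27,28,29,30,31}
step 9: x <- (x + 3)                 {6,7,8,9,10,11,12,13,14,15,16,17,18,19,20,21,22,23,24,25,26,27,28,29,30,31}
step 10: eval (x < (4 + (tid // 3)))  {6,7,8,9,10,11,12,13,14,15,16,17,18,19,20,21,22,23,24,25,26,27,28,29,30,31}
step 11: w <- x                       {15,16,17,18,19,20,21,22,23,24,25,26,27,28,29,30,31}
step 12: x <- x                       {15,16,17,18,19,20,21,22,23,24,25,26,27,28,29,30,31}
step 13: x <- (x + 3)                 {15,16,17,18,19,20,21,22,23,24,25,26,27,28,29,30,31}
step 14: eval (x < (4 + (tid // 3)))  {15,16,17,18,19,20,21,22,23,24,25,26,27,28,29,30,31}
step 15: w <- x                       {24,25,26,27,28,29,30,31}
step 16: x <- x                       {24,25,26,27,28,29,30,31}
step 17: x <- (x + 3)                 {24,25,26,27,28,29,30,31}
step 18: eval (x < (4 + (tid // 3)))  {24,25,26,27,28,29,30,31}
step 19: x <- ((10 + x) + max(8, x))  {0,1,2,3,4,5,6,7,8,9,10,11,12,13,14,15,16,17,18,19,20,21,22,23,24,25,26,27,28,29,30,31}
step 20: x <- tid                     {0,1,2,3,4,5,6,7,8,9,10,11,12,13,14,15,16,17,18,19,20,21,22,23,24,25,26,27,28,29,30,31}
step 21: w <- ((-4 + 4) // 4)         {0,1,2,3,4,5,6,7,8,9,10,11,12,13,14,15,16,17,18,19,20,21,22,23,24,25,26,27,28,29,30,31}
step 22: w <- ((w * 7) - tid)         {0,1,2,3,4,5,6,7,8,9,10,11,12,13,14,15,16,17,18,19,20,21,22,23,24,25,26,27,28,29,30,31}
step 23: w <- min((12 - 10), max(w, w)) {0,1,2,3,4,5,6,7,8,9,10,11,12,13,14,15,16,17,18,19,20,21,22,23,24,25,26,27,28,29,30,31}
step 24: x <- (tid - (-6 * tid))      {0,1,2,3,4,5,6,7,8,9,10,11,12,13,14,15,16,17,18,19,20,21,22,23,24,25,26,27,28,29,30,31}

Answer: 25 steps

x: 0,7,14,21,28,35,42,49,56,63,70,77,84,91,98,105,112,119,126,133,140,147,154,161,168,175,182,189,196,203,210,217
w: 0,-1,-2,-3,-4,-5,-6,-7,-8,-9,-10,-11,-12,-13,-14,-15,-16,-17,-18,-19,-20,-21,-22,-23,-24,-25,-26,-27,-28,-29,-30,-31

steps = 25; useful = 620; efficiency = 620/800 = 31/40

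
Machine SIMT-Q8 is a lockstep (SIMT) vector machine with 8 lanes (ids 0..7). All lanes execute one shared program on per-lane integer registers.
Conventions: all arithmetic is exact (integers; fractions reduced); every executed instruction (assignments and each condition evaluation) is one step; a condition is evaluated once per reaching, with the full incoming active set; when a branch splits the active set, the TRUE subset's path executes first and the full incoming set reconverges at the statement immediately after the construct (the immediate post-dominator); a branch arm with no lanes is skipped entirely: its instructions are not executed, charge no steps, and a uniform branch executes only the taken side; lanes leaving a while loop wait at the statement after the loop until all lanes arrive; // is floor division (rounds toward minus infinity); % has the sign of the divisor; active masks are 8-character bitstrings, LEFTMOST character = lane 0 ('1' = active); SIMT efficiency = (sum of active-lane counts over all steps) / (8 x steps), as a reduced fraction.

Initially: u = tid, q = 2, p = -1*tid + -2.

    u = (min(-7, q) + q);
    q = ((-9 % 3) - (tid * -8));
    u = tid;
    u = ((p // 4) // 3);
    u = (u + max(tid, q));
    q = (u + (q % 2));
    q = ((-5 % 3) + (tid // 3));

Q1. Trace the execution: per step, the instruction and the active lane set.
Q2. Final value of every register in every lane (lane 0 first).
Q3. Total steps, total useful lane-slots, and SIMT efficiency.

step 0: u <- (min(-7, q) + q)        11111111
step 1: q <- ((-9 % 3) - (tid * -8)) 11111111
step 2: u <- tid                     11111111
step 3: u <- ((p // 4) // 3)         11111111
step 4: u <- (u + max(tid, q))       11111111
step 5: q <- (u + (q % 2))           11111111
step 6: q <- ((-5 % 3) + (tid // 3)) 11111111

Answer: 7 steps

u: -1,7,15,23,31,39,47,55
q: 1,1,1,2,2,2,3,3
p: -2,-3,-4,-5,-6,-7,-8,-9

steps = 7; useful = 56; efficiency = 56/56 = 1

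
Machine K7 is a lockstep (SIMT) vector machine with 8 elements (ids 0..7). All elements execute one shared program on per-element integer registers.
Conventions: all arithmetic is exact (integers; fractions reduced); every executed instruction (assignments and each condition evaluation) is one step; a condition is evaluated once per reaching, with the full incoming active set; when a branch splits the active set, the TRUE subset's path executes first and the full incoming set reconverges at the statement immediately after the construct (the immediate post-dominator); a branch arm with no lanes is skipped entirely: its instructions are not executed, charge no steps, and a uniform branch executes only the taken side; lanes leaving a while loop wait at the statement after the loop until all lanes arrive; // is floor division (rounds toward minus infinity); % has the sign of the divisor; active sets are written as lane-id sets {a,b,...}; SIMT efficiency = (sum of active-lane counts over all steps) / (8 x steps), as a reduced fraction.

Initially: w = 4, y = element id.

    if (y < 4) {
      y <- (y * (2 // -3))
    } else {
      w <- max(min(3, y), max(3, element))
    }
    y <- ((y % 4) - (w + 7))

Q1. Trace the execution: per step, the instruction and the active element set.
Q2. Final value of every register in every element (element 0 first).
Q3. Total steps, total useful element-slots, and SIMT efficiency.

step 0: eval (y < 4)                 {0,1,2,3,4,5,6,7}
step 1: y <- (y * (2 // -3))         {0,1,2,3}
step 2: w <- max(min(3, y), max(3, element)) {4,5,6,7}
step 3: y <- ((y % 4) - (w + 7))     {0,1,2,3,4,5,6,7}

Answer: 4 steps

w: 4,4,4,4,4,5,6,7
y: -11,-8,-9,-10,-11,-11,-11,-11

steps = 4; useful = 24; efficiency = 24/32 = 3/4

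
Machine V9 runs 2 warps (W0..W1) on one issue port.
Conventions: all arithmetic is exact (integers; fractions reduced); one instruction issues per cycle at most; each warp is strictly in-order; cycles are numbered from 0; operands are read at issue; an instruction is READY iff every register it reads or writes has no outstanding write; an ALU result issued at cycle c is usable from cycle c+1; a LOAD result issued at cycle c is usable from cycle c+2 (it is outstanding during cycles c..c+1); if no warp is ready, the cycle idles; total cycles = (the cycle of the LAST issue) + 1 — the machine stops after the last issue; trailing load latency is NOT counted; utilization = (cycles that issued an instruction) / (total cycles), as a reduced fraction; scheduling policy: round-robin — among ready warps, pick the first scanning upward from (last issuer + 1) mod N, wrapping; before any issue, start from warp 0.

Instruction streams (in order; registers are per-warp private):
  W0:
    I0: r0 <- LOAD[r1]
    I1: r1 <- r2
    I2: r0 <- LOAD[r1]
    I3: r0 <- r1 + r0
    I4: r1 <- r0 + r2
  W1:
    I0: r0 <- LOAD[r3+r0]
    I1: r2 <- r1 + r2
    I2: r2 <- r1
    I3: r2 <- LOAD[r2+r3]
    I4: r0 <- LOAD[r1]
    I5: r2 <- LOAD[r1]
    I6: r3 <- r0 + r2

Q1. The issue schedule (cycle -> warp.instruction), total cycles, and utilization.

cycle 0: W0.I0
cycle 1: W1.I0
cycle 2: W0.I1
cycle 3: W1.I1
cycle 4: W0.I2
cycle 5: W1.I2
cycle 6: W0.I3
cycle 7: W1.I3
cycle 8: W0.I4
cycle 9: W1.I4
cycle 10: W1.I5
cycle 11: idle
cycle 12: W1.I6

Answer: 13 cycles, utilization 12/13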